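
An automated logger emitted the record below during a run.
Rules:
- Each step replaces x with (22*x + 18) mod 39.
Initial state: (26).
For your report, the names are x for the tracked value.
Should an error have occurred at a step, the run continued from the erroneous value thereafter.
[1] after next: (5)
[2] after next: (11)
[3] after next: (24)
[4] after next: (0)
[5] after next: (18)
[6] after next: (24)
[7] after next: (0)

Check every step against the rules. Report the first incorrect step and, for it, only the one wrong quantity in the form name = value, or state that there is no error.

step 3, x = 26

Recomputing the run from the initial state:
step 1: x = 5
step 2: x = 11
step 3: x = 26
step 4: x = 5
step 5: x = 11
step 6: x = 26
step 7: x = 5
The first disagreement with the record is at step 3, where the value should be x = 26.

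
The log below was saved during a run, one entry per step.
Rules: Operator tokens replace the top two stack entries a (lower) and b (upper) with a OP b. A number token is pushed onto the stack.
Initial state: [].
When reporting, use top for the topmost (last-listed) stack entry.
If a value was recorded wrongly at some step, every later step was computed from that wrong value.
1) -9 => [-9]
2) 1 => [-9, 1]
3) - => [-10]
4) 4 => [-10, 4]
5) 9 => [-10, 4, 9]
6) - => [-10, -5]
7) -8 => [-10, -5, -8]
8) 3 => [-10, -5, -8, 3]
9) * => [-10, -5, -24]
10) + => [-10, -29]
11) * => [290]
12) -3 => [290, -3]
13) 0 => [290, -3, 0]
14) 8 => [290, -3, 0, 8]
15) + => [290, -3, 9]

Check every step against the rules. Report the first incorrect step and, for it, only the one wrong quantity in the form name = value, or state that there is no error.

step 15, top = 8

Recomputing the run from the initial state:
step 1: [-9]
step 2: [-9, 1]
step 3: [-10]
step 4: [-10, 4]
step 5: [-10, 4, 9]
step 6: [-10, -5]
step 7: [-10, -5, -8]
step 8: [-10, -5, -8, 3]
step 9: [-10, -5, -24]
step 10: [-10, -29]
step 11: [290]
step 12: [290, -3]
step 13: [290, -3, 0]
step 14: [290, -3, 0, 8]
step 15: [290, -3, 8]
The first disagreement with the log is at step 15, where the value should be top = 8.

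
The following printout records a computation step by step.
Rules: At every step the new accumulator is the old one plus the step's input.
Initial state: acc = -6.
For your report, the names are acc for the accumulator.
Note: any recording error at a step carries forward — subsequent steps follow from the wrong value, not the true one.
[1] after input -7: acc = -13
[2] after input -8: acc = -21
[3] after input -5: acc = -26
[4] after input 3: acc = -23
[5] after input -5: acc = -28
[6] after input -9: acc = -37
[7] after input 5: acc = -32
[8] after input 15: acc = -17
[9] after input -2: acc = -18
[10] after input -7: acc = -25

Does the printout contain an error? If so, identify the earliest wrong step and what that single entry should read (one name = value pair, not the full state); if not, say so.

step 9, acc = -19

Step 1: acc = -6 + -7 = -13 — checks out.
Step 2: acc = -13 + -8 = -21 — same as recorded.
Step 3: acc = -21 + -5 = -26 — confirmed correct.
Step 4: acc = -26 + 3 = -23 — consistent with the printout.
Step 5: acc = -23 + -5 = -28 — consistent with the printout.
Step 6: acc = -28 + -9 = -37 — checks out.
Step 7: acc = -37 + 5 = -32 — matches.
Step 8: acc = -32 + 15 = -17 — checks out.
Step 9: acc = -17 + -2 = -19 — the printout disagrees here.
The earliest wrong entry is at step 9: it should read acc = -19.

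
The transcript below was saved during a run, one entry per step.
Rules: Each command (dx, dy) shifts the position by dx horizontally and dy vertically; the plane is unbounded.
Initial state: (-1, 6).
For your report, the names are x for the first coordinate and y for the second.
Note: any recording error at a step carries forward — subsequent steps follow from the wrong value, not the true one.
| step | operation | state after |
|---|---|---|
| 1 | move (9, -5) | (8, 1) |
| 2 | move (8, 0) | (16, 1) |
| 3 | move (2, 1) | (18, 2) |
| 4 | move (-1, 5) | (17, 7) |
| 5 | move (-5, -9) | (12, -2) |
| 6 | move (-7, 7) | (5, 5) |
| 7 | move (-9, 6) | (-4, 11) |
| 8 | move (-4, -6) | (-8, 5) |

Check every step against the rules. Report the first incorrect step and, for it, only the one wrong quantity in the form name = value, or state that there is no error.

Recomputing the run from the initial state:
step 1: x = 8, y = 1
step 2: x = 16, y = 1
step 3: x = 18, y = 2
step 4: x = 17, y = 7
step 5: x = 12, y = -2
step 6: x = 5, y = 5
step 7: x = -4, y = 11
step 8: x = -8, y = 5
This matches the transcript at every step.

no error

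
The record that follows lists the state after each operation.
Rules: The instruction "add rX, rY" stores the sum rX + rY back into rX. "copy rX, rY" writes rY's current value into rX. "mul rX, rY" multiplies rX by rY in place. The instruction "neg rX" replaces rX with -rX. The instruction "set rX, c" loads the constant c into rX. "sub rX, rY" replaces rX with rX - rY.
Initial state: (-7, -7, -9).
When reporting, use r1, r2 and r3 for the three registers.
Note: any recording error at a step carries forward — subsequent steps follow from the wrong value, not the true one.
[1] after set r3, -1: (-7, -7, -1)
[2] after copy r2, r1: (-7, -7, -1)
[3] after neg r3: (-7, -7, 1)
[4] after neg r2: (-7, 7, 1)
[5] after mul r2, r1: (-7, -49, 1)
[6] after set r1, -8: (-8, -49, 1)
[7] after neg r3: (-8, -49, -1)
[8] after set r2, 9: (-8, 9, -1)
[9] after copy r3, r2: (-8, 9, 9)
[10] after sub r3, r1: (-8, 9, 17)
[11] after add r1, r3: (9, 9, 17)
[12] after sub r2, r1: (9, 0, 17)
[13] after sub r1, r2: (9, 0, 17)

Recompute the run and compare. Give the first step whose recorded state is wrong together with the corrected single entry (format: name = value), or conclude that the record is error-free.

no error

1. r3 = -1 (exactly as logged)
2. r2 = -7 (matches)
3. r3 = -(-1) = 1 (matches)
4. r2 = -(-7) = 7 (checks out)
5. r2 = 7 * -7 = -49 (verified)
6. r1 = -8 (verified)
7. r3 = -(1) = -1 (agrees with the record)
8. r2 = 9 (checks out)
9. r3 = 9 (matches)
10. r3 = 9 - -8 = 17 (checks out)
11. r1 = -8 + 17 = 9 (in agreement)
12. r2 = 9 - 9 = 0 (consistent with the record)
13. r1 = 9 - 0 = 9 (verified)
No step deviates from the rules.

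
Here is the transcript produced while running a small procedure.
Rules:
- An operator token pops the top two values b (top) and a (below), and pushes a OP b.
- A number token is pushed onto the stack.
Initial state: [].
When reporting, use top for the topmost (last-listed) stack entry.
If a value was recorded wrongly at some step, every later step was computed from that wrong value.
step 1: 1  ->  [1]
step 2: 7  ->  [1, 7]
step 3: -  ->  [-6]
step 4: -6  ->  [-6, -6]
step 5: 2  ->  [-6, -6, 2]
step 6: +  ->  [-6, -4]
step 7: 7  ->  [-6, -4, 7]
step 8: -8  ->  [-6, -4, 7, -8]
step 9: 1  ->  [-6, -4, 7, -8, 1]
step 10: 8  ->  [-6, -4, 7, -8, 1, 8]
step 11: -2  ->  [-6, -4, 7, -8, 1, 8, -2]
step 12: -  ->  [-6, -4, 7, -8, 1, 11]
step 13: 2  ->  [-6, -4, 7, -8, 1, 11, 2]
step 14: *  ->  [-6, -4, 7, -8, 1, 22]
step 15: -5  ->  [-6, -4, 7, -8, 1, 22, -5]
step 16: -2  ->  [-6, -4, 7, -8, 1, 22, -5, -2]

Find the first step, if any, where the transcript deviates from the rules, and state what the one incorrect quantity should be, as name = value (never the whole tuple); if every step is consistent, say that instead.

Recomputing the run from the initial state:
step 1: [1]
step 2: [1, 7]
step 3: [-6]
step 4: [-6, -6]
step 5: [-6, -6, 2]
step 6: [-6, -4]
step 7: [-6, -4, 7]
step 8: [-6, -4, 7, -8]
step 9: [-6, -4, 7, -8, 1]
step 10: [-6, -4, 7, -8, 1, 8]
step 11: [-6, -4, 7, -8, 1, 8, -2]
step 12: [-6, -4, 7, -8, 1, 10]
step 13: [-6, -4, 7, -8, 1, 10, 2]
step 14: [-6, -4, 7, -8, 1, 20]
step 15: [-6, -4, 7, -8, 1, 20, -5]
step 16: [-6, -4, 7, -8, 1, 20, -5, -2]
The first disagreement with the transcript is at step 12, where the value should be top = 10.

step 12, top = 10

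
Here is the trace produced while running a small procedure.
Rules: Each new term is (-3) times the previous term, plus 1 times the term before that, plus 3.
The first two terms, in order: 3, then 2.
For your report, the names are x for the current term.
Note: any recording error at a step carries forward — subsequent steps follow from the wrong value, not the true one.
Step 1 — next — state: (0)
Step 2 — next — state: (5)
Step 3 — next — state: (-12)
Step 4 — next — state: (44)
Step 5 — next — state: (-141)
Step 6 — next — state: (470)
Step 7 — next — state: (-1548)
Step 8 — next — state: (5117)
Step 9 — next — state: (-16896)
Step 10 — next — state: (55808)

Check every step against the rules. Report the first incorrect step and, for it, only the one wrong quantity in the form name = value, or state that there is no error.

no error

Recomputing the run from the initial state:
step 1: x = 0
step 2: x = 5
step 3: x = -12
step 4: x = 44
step 5: x = -141
step 6: x = 470
step 7: x = -1548
step 8: x = 5117
step 9: x = -16896
step 10: x = 55808
This matches the trace at every step.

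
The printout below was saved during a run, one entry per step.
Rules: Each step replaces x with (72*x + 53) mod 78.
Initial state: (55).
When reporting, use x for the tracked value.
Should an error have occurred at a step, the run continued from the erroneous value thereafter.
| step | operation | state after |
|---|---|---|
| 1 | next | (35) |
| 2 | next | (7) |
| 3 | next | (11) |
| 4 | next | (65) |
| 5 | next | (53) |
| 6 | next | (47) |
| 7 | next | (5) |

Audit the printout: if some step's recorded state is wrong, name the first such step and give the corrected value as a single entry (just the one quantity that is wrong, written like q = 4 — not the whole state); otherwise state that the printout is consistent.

Recomputing the run from the initial state:
step 1: x = 35
step 2: x = 77
step 3: x = 59
step 4: x = 11
step 5: x = 65
step 6: x = 53
step 7: x = 47
The first disagreement with the printout is at step 2, where the value should be x = 77.

step 2, x = 77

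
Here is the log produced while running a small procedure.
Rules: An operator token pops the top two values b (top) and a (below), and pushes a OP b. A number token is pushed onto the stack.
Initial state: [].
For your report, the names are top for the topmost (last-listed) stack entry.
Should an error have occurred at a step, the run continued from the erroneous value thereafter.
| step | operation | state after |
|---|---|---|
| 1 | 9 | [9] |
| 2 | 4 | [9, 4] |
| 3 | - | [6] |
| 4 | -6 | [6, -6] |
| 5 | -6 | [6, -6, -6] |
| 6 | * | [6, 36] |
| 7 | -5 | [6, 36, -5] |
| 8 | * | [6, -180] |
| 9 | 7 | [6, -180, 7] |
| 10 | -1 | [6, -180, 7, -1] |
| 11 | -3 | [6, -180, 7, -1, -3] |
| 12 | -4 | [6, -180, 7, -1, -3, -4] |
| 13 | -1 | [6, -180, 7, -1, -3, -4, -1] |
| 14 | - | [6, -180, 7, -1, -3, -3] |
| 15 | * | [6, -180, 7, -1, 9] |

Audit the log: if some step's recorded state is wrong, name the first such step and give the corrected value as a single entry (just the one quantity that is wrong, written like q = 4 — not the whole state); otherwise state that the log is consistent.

step 3, top = 5

Recomputing the run from the initial state:
step 1: [9]
step 2: [9, 4]
step 3: [5]
step 4: [5, -6]
step 5: [5, -6, -6]
step 6: [5, 36]
step 7: [5, 36, -5]
step 8: [5, -180]
step 9: [5, -180, 7]
step 10: [5, -180, 7, -1]
step 11: [5, -180, 7, -1, -3]
step 12: [5, -180, 7, -1, -3, -4]
step 13: [5, -180, 7, -1, -3, -4, -1]
step 14: [5, -180, 7, -1, -3, -3]
step 15: [5, -180, 7, -1, 9]
The first disagreement with the log is at step 3, where the value should be top = 5.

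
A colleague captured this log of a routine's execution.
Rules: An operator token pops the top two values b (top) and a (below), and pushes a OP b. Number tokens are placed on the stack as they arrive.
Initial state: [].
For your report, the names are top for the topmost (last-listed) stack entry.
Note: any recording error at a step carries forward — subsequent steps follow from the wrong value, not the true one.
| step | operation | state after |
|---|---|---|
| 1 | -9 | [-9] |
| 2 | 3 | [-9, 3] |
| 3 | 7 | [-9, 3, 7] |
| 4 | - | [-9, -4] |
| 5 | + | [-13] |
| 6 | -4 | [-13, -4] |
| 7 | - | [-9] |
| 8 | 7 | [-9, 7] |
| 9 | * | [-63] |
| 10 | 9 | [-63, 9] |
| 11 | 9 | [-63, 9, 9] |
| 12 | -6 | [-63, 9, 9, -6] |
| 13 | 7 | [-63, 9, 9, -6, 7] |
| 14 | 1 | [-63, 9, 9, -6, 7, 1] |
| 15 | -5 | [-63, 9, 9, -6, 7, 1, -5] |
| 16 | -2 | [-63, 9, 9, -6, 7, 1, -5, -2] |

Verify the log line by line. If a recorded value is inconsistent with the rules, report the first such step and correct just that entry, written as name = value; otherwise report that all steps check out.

no error

Step 1: push -9: top = -9 — matches.
Step 2: push 3: top = 3 — agrees with the log.
Step 3: push 7: top = 7 — confirmed correct.
Step 4: 3 - 7 = -4 — consistent with the log.
Step 5: -9 + -4 = -13 — confirmed correct.
Step 6: push -4: top = -4 — checks out.
Step 7: -13 - -4 = -9 — no discrepancy.
Step 8: push 7: top = 7 — confirmed correct.
Step 9: -9 * 7 = -63 — checks out.
Step 10: push 9: top = 9 — exactly as logged.
Step 11: push 9: top = 9 — exactly as logged.
Step 12: push -6: top = -6 — consistent with the log.
Step 13: push 7: top = 7 — verified.
Step 14: push 1: top = 1 — exactly as logged.
Step 15: push -5: top = -5 — consistent with the log.
Step 16: push -2: top = -2 — verified.
All steps check out; nothing to correct.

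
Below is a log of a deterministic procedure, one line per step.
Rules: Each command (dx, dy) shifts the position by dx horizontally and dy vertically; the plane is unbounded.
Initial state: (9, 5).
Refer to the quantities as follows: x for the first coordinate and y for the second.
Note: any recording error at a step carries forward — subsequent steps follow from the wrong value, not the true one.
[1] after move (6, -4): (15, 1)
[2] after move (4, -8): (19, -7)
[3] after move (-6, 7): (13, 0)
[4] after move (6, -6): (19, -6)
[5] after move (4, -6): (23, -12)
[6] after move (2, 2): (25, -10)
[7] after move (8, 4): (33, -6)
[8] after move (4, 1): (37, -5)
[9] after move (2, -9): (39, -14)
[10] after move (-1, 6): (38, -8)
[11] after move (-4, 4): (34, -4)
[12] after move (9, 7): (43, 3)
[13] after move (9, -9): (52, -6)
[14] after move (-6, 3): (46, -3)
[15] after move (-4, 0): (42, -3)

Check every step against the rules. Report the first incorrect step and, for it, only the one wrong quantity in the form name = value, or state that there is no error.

no error

Recomputing the run from the initial state:
step 1: x = 15, y = 1
step 2: x = 19, y = -7
step 3: x = 13, y = 0
step 4: x = 19, y = -6
step 5: x = 23, y = -12
step 6: x = 25, y = -10
step 7: x = 33, y = -6
step 8: x = 37, y = -5
step 9: x = 39, y = -14
step 10: x = 38, y = -8
step 11: x = 34, y = -4
step 12: x = 43, y = 3
step 13: x = 52, y = -6
step 14: x = 46, y = -3
step 15: x = 42, y = -3
This matches the log at every step.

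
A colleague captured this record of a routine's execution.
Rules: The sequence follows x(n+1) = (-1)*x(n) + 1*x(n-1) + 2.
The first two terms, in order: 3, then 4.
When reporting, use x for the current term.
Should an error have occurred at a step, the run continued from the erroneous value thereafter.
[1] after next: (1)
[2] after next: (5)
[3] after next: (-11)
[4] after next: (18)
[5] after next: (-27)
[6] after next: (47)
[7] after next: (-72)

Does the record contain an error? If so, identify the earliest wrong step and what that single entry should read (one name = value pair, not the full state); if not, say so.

step 3, x = -2

Recomputing the run from the initial state:
step 1: x = 1
step 2: x = 5
step 3: x = -2
step 4: x = 9
step 5: x = -9
step 6: x = 20
step 7: x = -27
The first disagreement with the record is at step 3, where the value should be x = -2.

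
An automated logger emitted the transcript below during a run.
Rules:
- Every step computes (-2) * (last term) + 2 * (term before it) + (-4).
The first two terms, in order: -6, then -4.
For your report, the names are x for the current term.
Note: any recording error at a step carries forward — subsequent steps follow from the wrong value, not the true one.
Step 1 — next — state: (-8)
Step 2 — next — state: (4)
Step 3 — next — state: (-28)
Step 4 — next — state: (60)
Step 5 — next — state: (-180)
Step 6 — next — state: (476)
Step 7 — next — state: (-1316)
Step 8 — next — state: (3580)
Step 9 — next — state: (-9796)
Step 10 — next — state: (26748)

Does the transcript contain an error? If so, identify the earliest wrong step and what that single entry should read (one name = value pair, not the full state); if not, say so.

no error

1. x = -2*(-4) + (2)*(-6) + (-4) = -8 (matches)
2. x = -2*(-8) + (2)*(-4) + (-4) = 4 (matches)
3. x = -2*(4) + (2)*(-8) + (-4) = -28 (consistent with the transcript)
4. x = -2*(-28) + (2)*(4) + (-4) = 60 (same as recorded)
5. x = -2*(60) + (2)*(-28) + (-4) = -180 (consistent with the transcript)
6. x = -2*(-180) + (2)*(60) + (-4) = 476 (verified)
7. x = -2*(476) + (2)*(-180) + (-4) = -1316 (confirmed correct)
8. x = -2*(-1316) + (2)*(476) + (-4) = 3580 (agrees with the transcript)
9. x = -2*(3580) + (2)*(-1316) + (-4) = -9796 (consistent with the transcript)
10. x = -2*(-9796) + (2)*(3580) + (-4) = 26748 (same as recorded)
All entries verified; no error found.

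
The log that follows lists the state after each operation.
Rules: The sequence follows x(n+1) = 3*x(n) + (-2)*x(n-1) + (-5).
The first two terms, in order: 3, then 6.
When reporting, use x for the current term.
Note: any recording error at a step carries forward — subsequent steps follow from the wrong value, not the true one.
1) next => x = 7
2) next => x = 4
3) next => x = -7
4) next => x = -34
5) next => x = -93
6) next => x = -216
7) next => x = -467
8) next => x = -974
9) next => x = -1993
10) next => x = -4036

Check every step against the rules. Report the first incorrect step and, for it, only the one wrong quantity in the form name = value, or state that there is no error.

Recomputing the run from the initial state:
step 1: x = 7
step 2: x = 4
step 3: x = -7
step 4: x = -34
step 5: x = -93
step 6: x = -216
step 7: x = -467
step 8: x = -974
step 9: x = -1993
step 10: x = -4036
This matches the log at every step.

no error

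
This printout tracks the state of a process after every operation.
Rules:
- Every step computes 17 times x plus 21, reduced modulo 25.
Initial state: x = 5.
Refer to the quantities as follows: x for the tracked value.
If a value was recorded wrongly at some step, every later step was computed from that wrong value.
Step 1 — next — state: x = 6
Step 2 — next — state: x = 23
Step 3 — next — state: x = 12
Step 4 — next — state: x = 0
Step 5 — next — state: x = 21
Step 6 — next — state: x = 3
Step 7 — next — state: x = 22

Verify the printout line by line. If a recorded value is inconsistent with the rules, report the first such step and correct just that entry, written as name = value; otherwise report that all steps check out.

no error

1. x = (17*5 + 21) mod 25 = 6 (exactly as logged)
2. x = (17*6 + 21) mod 25 = 23 (confirmed correct)
3. x = (17*23 + 21) mod 25 = 12 (checks out)
4. x = (17*12 + 21) mod 25 = 0 (consistent with the printout)
5. x = (17*0 + 21) mod 25 = 21 (exactly as logged)
6. x = (17*21 + 21) mod 25 = 3 (consistent with the printout)
7. x = (17*3 + 21) mod 25 = 22 (in agreement)
All entries verified; no error found.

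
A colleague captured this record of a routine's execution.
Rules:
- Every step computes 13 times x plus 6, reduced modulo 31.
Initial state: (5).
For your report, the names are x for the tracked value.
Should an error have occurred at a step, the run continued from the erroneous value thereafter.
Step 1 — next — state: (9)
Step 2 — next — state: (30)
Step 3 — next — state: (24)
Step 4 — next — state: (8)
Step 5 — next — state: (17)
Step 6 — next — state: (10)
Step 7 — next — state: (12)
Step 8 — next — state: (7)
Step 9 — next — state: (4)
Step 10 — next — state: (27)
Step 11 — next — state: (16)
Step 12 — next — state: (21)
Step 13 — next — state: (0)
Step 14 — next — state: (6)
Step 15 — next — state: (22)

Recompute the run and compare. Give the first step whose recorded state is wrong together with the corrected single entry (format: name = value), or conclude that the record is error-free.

Recomputing the run from the initial state:
step 1: x = 9
step 2: x = 30
step 3: x = 24
step 4: x = 8
step 5: x = 17
step 6: x = 10
step 7: x = 12
step 8: x = 7
step 9: x = 4
step 10: x = 27
step 11: x = 16
step 12: x = 28
step 13: x = 29
step 14: x = 11
step 15: x = 25
The first disagreement with the record is at step 12, where the value should be x = 28.

step 12, x = 28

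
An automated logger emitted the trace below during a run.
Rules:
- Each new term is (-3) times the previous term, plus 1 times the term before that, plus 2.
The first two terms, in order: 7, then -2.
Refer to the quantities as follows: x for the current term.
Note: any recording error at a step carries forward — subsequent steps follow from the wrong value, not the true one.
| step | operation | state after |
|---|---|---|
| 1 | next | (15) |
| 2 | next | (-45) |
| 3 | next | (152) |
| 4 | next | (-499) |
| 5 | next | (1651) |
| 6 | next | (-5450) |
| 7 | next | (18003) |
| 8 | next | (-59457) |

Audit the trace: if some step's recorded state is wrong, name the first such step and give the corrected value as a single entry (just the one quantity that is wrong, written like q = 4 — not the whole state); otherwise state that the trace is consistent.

no error

step 1: x = -3*(-2) + (1)*(7) + (2) = 15 -> no discrepancy
step 2: x = -3*(15) + (1)*(-2) + (2) = -45 -> consistent with the trace
step 3: x = -3*(-45) + (1)*(15) + (2) = 152 -> confirmed correct
step 4: x = -3*(152) + (1)*(-45) + (2) = -499 -> confirmed correct
step 5: x = -3*(-499) + (1)*(152) + (2) = 1651 -> in agreement
step 6: x = -3*(1651) + (1)*(-499) + (2) = -5450 -> verified
step 7: x = -3*(-5450) + (1)*(1651) + (2) = 18003 -> confirmed correct
step 8: x = -3*(18003) + (1)*(-5450) + (2) = -59457 -> consistent with the trace
The recomputation confirms every line.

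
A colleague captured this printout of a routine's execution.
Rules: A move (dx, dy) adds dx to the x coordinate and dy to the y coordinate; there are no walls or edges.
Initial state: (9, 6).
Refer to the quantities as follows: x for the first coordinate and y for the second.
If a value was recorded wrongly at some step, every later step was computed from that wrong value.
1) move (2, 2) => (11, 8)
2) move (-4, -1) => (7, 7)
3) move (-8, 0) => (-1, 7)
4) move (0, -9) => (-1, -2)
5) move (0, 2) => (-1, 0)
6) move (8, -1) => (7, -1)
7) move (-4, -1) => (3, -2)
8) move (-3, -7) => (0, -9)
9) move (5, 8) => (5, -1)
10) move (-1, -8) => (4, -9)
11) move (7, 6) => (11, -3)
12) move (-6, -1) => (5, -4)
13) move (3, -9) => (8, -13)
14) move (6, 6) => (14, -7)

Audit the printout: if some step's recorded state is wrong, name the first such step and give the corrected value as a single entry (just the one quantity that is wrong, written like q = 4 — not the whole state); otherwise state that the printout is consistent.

no error

Step 1: x = 9 + (2) = 11, y = 6 + (2) = 8 — exactly as logged.
Step 2: x = 11 + (-4) = 7, y = 8 + (-1) = 7 — in agreement.
Step 3: x = 7 + (-8) = -1, y = 7 + (0) = 7 — matches.
Step 4: x = -1 + (0) = -1, y = 7 + (-9) = -2 — exactly as logged.
Step 5: x = -1 + (0) = -1, y = -2 + (2) = 0 — consistent with the printout.
Step 6: x = -1 + (8) = 7, y = 0 + (-1) = -1 — exactly as logged.
Step 7: x = 7 + (-4) = 3, y = -1 + (-1) = -2 — same as recorded.
Step 8: x = 3 + (-3) = 0, y = -2 + (-7) = -9 — agrees with the printout.
Step 9: x = 0 + (5) = 5, y = -9 + (8) = -1 — same as recorded.
Step 10: x = 5 + (-1) = 4, y = -1 + (-8) = -9 — no discrepancy.
Step 11: x = 4 + (7) = 11, y = -9 + (6) = -3 — no discrepancy.
Step 12: x = 11 + (-6) = 5, y = -3 + (-1) = -4 — same as recorded.
Step 13: x = 5 + (3) = 8, y = -4 + (-9) = -13 — same as recorded.
Step 14: x = 8 + (6) = 14, y = -13 + (6) = -7 — checks out.
All steps check out; nothing to correct.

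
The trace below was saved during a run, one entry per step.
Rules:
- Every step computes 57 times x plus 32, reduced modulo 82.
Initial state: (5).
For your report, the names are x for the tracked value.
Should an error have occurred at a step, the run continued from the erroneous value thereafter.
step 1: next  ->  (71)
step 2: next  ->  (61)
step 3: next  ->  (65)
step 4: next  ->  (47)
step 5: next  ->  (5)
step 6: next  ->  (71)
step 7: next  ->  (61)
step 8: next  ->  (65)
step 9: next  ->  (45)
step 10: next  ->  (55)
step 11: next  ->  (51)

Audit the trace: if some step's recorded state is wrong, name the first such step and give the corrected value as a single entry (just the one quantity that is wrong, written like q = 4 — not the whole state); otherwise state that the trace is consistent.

step 1: x = (57*5 + 32) mod 82 = 71 -> exactly as logged
step 2: x = (57*71 + 32) mod 82 = 61 -> exactly as logged
step 3: x = (57*61 + 32) mod 82 = 65 -> no discrepancy
step 4: x = (57*65 + 32) mod 82 = 47 -> checks out
step 5: x = (57*47 + 32) mod 82 = 5 -> same as recorded
step 6: x = (57*5 + 32) mod 82 = 71 -> same as recorded
step 7: x = (57*71 + 32) mod 82 = 61 -> no discrepancy
step 8: x = (57*61 + 32) mod 82 = 65 -> checks out
step 9: x = (57*65 + 32) mod 82 = 47 -> the entry is off here
First deviation found at step 9; the corrected entry is x = 47.

step 9, x = 47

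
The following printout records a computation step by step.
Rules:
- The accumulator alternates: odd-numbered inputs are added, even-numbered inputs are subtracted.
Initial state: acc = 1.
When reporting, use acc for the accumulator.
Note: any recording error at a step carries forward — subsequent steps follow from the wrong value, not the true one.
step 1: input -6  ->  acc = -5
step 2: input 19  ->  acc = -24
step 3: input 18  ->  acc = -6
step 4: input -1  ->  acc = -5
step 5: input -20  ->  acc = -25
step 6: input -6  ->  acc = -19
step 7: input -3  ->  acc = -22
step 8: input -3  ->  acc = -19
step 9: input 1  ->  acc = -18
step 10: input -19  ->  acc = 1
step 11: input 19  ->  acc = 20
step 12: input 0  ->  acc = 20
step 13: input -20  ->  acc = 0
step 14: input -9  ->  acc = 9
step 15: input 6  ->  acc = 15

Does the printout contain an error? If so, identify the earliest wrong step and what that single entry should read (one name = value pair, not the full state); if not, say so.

no error

1. acc = 1 + -6 = -5 (checks out)
2. acc = -5 - 19 = -24 (matches)
3. acc = -24 + 18 = -6 (verified)
4. acc = -6 - -1 = -5 (checks out)
5. acc = -5 + -20 = -25 (matches)
6. acc = -25 - -6 = -19 (checks out)
7. acc = -19 + -3 = -22 (exactly as logged)
8. acc = -22 - -3 = -19 (no discrepancy)
9. acc = -19 + 1 = -18 (exactly as logged)
10. acc = -18 - -19 = 1 (confirmed correct)
11. acc = 1 + 19 = 20 (verified)
12. acc = 20 - 0 = 20 (confirmed correct)
13. acc = 20 + -20 = 0 (in agreement)
14. acc = 0 - -9 = 9 (exactly as logged)
15. acc = 9 + 6 = 15 (same as recorded)
Nothing is out of place; the run is error-free.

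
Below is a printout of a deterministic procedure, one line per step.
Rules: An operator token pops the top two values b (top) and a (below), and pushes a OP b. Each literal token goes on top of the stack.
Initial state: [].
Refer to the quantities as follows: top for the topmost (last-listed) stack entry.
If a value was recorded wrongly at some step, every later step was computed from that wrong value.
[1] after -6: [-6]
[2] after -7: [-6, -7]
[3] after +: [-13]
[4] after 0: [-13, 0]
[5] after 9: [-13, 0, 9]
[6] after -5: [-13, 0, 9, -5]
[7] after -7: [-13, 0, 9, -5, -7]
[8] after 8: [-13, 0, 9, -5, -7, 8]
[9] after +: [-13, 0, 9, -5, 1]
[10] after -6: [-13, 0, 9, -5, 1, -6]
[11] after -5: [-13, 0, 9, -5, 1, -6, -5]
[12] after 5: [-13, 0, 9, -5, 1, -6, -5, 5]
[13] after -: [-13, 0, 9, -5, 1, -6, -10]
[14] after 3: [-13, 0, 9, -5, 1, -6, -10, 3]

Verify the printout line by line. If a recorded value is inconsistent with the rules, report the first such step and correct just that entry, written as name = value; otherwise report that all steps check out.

no error

1. push -6: top = -6 (exactly as logged)
2. push -7: top = -7 (verified)
3. -6 + -7 = -13 (matches)
4. push 0: top = 0 (matches)
5. push 9: top = 9 (in agreement)
6. push -5: top = -5 (no discrepancy)
7. push -7: top = -7 (checks out)
8. push 8: top = 8 (same as recorded)
9. -7 + 8 = 1 (confirmed correct)
10. push -6: top = -6 (no discrepancy)
11. push -5: top = -5 (no discrepancy)
12. push 5: top = 5 (agrees with the printout)
13. -5 - 5 = -10 (consistent with the printout)
14. push 3: top = 3 (confirmed correct)
All entries verified; no error found.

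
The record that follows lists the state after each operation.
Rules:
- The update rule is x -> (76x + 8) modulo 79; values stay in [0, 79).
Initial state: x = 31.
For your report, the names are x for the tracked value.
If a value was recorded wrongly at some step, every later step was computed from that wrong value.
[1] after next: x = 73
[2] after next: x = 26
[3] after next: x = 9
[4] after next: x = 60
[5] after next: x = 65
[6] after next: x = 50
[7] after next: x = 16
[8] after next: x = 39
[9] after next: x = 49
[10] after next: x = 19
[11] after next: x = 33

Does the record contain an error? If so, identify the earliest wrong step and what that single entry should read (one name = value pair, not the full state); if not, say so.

step 11, x = 30

Recomputing the run from the initial state:
step 1: x = 73
step 2: x = 26
step 3: x = 9
step 4: x = 60
step 5: x = 65
step 6: x = 50
step 7: x = 16
step 8: x = 39
step 9: x = 49
step 10: x = 19
step 11: x = 30
The first disagreement with the record is at step 11, where the value should be x = 30.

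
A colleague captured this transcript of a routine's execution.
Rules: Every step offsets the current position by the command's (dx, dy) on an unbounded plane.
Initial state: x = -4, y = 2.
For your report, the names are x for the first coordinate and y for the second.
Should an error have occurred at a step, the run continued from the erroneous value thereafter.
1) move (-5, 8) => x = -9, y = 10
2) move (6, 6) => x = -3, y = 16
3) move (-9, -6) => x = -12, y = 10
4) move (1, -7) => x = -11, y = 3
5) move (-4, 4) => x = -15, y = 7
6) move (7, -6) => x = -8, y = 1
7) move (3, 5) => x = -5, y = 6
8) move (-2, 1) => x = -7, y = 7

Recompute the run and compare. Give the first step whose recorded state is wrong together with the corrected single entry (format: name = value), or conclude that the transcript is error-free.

no error

Step 1: x = -4 + (-5) = -9, y = 2 + (8) = 10 — exactly as logged.
Step 2: x = -9 + (6) = -3, y = 10 + (6) = 16 — in agreement.
Step 3: x = -3 + (-9) = -12, y = 16 + (-6) = 10 — checks out.
Step 4: x = -12 + (1) = -11, y = 10 + (-7) = 3 — matches.
Step 5: x = -11 + (-4) = -15, y = 3 + (4) = 7 — confirmed correct.
Step 6: x = -15 + (7) = -8, y = 7 + (-6) = 1 — confirmed correct.
Step 7: x = -8 + (3) = -5, y = 1 + (5) = 6 — matches.
Step 8: x = -5 + (-2) = -7, y = 6 + (1) = 7 — checks out.
All entries verified; no error found.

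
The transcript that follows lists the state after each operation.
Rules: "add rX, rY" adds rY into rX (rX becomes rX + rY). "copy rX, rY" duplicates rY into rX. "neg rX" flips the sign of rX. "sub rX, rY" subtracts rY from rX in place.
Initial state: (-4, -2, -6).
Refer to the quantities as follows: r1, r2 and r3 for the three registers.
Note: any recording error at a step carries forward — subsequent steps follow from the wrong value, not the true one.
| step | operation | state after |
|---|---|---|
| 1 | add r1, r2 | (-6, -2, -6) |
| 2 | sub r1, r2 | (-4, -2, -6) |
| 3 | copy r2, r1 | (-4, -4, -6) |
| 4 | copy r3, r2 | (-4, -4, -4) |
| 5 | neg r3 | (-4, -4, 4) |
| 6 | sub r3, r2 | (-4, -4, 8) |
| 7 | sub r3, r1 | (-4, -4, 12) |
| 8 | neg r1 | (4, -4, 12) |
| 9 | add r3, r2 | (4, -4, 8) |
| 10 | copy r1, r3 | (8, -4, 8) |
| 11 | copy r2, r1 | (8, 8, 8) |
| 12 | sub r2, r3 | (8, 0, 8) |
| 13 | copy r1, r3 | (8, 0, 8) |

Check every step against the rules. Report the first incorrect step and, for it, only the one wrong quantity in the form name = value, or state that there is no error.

no error

Recomputing the run from the initial state:
step 1: r1 = -6, r2 = -2, r3 = -6
step 2: r1 = -4, r2 = -2, r3 = -6
step 3: r1 = -4, r2 = -4, r3 = -6
step 4: r1 = -4, r2 = -4, r3 = -4
step 5: r1 = -4, r2 = -4, r3 = 4
step 6: r1 = -4, r2 = -4, r3 = 8
step 7: r1 = -4, r2 = -4, r3 = 12
step 8: r1 = 4, r2 = -4, r3 = 12
step 9: r1 = 4, r2 = -4, r3 = 8
step 10: r1 = 8, r2 = -4, r3 = 8
step 11: r1 = 8, r2 = 8, r3 = 8
step 12: r1 = 8, r2 = 0, r3 = 8
step 13: r1 = 8, r2 = 0, r3 = 8
This matches the transcript at every step.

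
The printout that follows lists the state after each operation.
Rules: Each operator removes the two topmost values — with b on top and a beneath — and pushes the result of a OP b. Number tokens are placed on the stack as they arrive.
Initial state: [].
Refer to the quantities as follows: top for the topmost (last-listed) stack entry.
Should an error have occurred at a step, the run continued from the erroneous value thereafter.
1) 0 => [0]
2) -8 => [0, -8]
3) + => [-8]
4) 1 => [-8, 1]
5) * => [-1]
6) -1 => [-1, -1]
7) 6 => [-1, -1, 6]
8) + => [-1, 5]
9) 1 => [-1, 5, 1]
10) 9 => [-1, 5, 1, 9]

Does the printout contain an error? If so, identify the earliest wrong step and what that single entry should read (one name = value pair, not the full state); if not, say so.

step 5, top = -8

step 1: push 0: top = 0 -> checks out
step 2: push -8: top = -8 -> verified
step 3: 0 + -8 = -8 -> checks out
step 4: push 1: top = 1 -> exactly as logged
step 5: -8 * 1 = -8 -> the entry is off here
First incorrect step: 5; the correct value is top = -8.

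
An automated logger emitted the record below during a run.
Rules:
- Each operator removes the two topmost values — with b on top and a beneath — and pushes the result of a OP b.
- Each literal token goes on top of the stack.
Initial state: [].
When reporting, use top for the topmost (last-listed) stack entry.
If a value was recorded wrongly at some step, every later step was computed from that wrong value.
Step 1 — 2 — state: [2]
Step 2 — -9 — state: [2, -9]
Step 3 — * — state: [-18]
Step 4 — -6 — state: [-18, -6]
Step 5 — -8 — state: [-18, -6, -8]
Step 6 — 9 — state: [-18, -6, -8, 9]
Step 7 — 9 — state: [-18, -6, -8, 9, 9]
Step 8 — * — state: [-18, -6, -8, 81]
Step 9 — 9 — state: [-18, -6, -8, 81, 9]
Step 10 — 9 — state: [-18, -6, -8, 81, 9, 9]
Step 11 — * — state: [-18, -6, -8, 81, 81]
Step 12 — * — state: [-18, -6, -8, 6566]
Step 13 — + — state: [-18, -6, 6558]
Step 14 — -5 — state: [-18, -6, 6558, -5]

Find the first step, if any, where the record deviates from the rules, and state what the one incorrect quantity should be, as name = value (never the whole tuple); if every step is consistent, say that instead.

step 12, top = 6561

Recomputing the run from the initial state:
step 1: [2]
step 2: [2, -9]
step 3: [-18]
step 4: [-18, -6]
step 5: [-18, -6, -8]
step 6: [-18, -6, -8, 9]
step 7: [-18, -6, -8, 9, 9]
step 8: [-18, -6, -8, 81]
step 9: [-18, -6, -8, 81, 9]
step 10: [-18, -6, -8, 81, 9, 9]
step 11: [-18, -6, -8, 81, 81]
step 12: [-18, -6, -8, 6561]
step 13: [-18, -6, 6553]
step 14: [-18, -6, 6553, -5]
The first disagreement with the record is at step 12, where the value should be top = 6561.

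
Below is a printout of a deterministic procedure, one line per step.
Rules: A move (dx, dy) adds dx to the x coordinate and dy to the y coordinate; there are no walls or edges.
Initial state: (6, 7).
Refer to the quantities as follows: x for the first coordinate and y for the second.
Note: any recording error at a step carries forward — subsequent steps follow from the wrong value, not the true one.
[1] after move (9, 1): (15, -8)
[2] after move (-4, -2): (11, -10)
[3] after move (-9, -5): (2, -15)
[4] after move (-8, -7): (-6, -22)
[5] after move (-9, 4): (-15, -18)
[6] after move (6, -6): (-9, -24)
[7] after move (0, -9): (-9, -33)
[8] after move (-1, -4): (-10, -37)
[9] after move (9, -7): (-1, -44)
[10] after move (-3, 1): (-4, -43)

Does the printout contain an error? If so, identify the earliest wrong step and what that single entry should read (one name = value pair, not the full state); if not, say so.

step 1, y = 8

step 1: x = 6 + (9) = 15, y = 7 + (1) = 8 -> the entry is off here
First deviation found at step 1; the corrected entry is y = 8.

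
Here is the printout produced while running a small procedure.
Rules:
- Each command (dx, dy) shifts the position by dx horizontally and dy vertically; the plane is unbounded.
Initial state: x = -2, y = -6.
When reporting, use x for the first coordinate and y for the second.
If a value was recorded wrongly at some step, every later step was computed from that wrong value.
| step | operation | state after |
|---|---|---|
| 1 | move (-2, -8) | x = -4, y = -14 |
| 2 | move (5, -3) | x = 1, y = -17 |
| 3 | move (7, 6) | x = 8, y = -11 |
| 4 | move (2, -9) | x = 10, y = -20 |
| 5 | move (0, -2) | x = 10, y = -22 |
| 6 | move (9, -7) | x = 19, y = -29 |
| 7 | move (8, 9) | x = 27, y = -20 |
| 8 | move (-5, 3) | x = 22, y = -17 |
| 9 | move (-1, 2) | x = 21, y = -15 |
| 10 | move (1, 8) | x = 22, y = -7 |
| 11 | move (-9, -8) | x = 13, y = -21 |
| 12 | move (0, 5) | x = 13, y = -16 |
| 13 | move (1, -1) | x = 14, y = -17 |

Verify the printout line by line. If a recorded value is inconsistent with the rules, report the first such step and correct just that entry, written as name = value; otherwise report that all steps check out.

step 11, y = -15

1. x = -2 + (-2) = -4, y = -6 + (-8) = -14 (checks out)
2. x = -4 + (5) = 1, y = -14 + (-3) = -17 (no discrepancy)
3. x = 1 + (7) = 8, y = -17 + (6) = -11 (verified)
4. x = 8 + (2) = 10, y = -11 + (-9) = -20 (verified)
5. x = 10 + (0) = 10, y = -20 + (-2) = -22 (consistent with the printout)
6. x = 10 + (9) = 19, y = -22 + (-7) = -29 (confirmed correct)
7. x = 19 + (8) = 27, y = -29 + (9) = -20 (matches)
8. x = 27 + (-5) = 22, y = -20 + (3) = -17 (verified)
9. x = 22 + (-1) = 21, y = -17 + (2) = -15 (exactly as logged)
10. x = 21 + (1) = 22, y = -15 + (8) = -7 (verified)
11. x = 22 + (-9) = 13, y = -7 + (-8) = -15 (the printout has a different value)
The earliest wrong entry is at step 11: it should read y = -15.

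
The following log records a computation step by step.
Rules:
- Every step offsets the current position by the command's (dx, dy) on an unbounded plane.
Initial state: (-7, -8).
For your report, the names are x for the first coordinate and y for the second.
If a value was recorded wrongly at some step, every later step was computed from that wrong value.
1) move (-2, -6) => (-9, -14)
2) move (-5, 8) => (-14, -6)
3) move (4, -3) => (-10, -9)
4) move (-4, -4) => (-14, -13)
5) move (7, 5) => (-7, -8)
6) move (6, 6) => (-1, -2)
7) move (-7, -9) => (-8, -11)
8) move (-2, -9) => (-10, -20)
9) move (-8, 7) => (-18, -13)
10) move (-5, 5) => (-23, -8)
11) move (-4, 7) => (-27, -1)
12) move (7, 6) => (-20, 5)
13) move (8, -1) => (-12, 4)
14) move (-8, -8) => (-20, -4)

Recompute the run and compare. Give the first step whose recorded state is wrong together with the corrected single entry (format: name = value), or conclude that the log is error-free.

no error

Recomputing the run from the initial state:
step 1: x = -9, y = -14
step 2: x = -14, y = -6
step 3: x = -10, y = -9
step 4: x = -14, y = -13
step 5: x = -7, y = -8
step 6: x = -1, y = -2
step 7: x = -8, y = -11
step 8: x = -10, y = -20
step 9: x = -18, y = -13
step 10: x = -23, y = -8
step 11: x = -27, y = -1
step 12: x = -20, y = 5
step 13: x = -12, y = 4
step 14: x = -20, y = -4
This matches the log at every step.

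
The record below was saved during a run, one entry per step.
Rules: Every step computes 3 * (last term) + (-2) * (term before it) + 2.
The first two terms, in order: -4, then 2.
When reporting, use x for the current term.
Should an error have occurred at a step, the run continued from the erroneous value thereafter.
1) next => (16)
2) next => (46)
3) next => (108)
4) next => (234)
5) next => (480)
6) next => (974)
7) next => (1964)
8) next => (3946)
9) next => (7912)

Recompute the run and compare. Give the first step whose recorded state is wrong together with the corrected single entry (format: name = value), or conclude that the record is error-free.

step 1: x = 3*(2) + (-2)*(-4) + (2) = 16 -> consistent with the record
step 2: x = 3*(16) + (-2)*(2) + (2) = 46 -> exactly as logged
step 3: x = 3*(46) + (-2)*(16) + (2) = 108 -> in agreement
step 4: x = 3*(108) + (-2)*(46) + (2) = 234 -> consistent with the record
step 5: x = 3*(234) + (-2)*(108) + (2) = 488 -> first mismatch against the record
First incorrect step: 5; the correct value is x = 488.

step 5, x = 488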